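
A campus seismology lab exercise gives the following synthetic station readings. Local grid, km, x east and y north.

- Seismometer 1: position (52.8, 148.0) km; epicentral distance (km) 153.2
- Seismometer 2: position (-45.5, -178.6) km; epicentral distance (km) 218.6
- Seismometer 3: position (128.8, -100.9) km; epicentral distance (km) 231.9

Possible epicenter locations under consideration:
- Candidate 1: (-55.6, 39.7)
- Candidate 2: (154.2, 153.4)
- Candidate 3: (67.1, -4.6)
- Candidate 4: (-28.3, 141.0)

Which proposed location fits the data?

Candidate 1

For each candidate, compare |candidate − station| to the reported distance:
Candidate 1: residuals Seismometer 1 0.0, Seismometer 2 0.1, Seismometer 3 0.0 → max 0.1 km
Candidate 2: residuals Seismometer 1 51.7, Seismometer 2 168.8, Seismometer 3 23.7 → max 168.8 km
Candidate 3: residuals Seismometer 1 0.1, Seismometer 2 11.3, Seismometer 3 117.5 → max 117.5 km
Candidate 4: residuals Seismometer 1 71.8, Seismometer 2 101.5, Seismometer 3 56.5 → max 101.5 km
Only Candidate 1 has all residuals ≈ 0.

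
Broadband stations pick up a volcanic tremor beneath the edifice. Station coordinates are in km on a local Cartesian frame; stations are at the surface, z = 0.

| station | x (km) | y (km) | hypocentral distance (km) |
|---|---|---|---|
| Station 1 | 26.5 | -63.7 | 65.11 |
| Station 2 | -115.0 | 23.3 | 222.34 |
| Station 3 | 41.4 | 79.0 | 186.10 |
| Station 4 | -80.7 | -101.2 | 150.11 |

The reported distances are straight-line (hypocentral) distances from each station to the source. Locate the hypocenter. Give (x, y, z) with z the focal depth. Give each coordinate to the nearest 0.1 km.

(65.1, -102.1, 35.7)

Each station gives a sphere (x−x_i)² + (y−y_i)² + z² = d_i² (stations at z=0).
Subtracting the Station 1 sphere from Station 2 and Station 3: z² cancels, leaving linear equations in x and y:
-283.0 x + 174.0 y = -36187.81
29.8 x + 285.4 y = -27198.88
Solving: x ≈ 65.098, y ≈ -102.098 km (keep extra digits for the depth step; rounded: 65.1, -102.1).
Then from the Station 1 sphere: z² = 65.11² − (x − 26.5)² − (y + 63.7)² with x = 65.098, y = -102.098, so z ≈ 35.709 ≈ 35.7 km.
Check against Station 4 (with the unrounded solution): distance 150.11 ≈ 150.11 km. ✓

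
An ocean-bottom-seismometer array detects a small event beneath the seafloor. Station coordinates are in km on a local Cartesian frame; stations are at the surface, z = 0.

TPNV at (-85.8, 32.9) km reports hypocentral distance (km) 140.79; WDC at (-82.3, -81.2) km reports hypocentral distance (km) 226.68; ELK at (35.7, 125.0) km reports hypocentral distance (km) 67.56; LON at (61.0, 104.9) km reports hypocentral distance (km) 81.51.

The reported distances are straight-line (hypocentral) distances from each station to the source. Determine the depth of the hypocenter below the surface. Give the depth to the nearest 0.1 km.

Each station gives a sphere (x−x_i)² + (y−y_i)² + z² = d_i² (stations at z=0).
Subtracting the TPNV sphere from WDC and ELK: z² cancels, leaving linear equations in x and y:
7.0 x − 228.2 y = -26639.32
243.0 x + 184.2 y = 23712.91
Solving: x ≈ 8.888, y ≈ 117.009 km (keep extra digits for the depth step; rounded: 8.9, 117.0).
Then from the TPNV sphere: z² = 140.79² − (x + 85.8)² − (y − 32.9)² with x = 8.888, y = 117.009, so z ≈ 61.495 ≈ 61.5 km.

depth ≈ 61.5 km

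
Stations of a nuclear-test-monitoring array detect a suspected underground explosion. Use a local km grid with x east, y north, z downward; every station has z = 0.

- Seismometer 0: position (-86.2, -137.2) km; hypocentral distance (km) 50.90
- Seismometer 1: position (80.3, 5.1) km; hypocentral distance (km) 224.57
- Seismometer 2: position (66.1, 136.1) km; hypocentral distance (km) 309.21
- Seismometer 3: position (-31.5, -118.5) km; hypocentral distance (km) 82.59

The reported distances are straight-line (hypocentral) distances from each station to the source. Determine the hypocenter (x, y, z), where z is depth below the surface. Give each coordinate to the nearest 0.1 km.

x ≈ -100.0 km, y ≈ -120.6 km, depth ≈ 46.1 km

Each station gives a sphere (x−x_i)² + (y−y_i)² + z² = d_i² (stations at z=0).
Subtracting the Seismometer 0 sphere from Seismometer 1 and Seismometer 2: z² cancels, leaving linear equations in x and y:
333.0 x + 284.6 y = -67621.05
304.6 x + 546.6 y = -96381.87
Solving: x ≈ -99.985, y ≈ -120.612 km (keep extra digits for the depth step; rounded: -100.0, -120.6).
Then from the Seismometer 0 sphere: z² = 50.90² − (x + 86.2)² − (y + 137.2)² with x = -99.985, y = -120.612, so z ≈ 46.104 ≈ 46.1 km.
Check against Seismometer 3 (with the unrounded solution): distance 82.58 ≈ 82.59 km. ✓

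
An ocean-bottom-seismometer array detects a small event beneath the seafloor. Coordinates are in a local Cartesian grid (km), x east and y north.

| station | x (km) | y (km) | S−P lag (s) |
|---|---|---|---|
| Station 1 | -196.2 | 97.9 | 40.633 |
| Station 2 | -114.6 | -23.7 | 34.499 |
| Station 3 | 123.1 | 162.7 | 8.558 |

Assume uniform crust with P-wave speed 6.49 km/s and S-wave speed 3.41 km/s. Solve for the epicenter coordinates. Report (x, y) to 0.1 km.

95.6 km east, 107.7 km north

Distance from S−P lag: d = Δt · v_P v_S / (v_P − v_S) = Δt · (6.49·3.41)/(6.49−3.41) ≈ 7.1854·Δt.
So d_Station 1 = 291.96, d_Station 2 = 247.89, d_Station 3 = 61.49 km.
Circle about each station: (x + 196.2)² + (y − 97.9)² = 291.96²; (x + 114.6)² + (y + 23.7)² = 247.89²; (x − 123.1)² + (y − 162.7)² = 61.49².
Subtracting the Station 1 equation from the Station 2 and Station 3 equations removes the quadratic terms:
163.2 x − 243.2 y = -10592.81
638.6 x + 129.6 y = 75005.67
Solving the 2×2 system: x ≈ 95.6, y ≈ 107.7 km.
Check against Station 1 (with the unrounded x, y): √((x + 196.2)²+(y − 97.9)²) = 291.96 ≈ 291.96 km. ✓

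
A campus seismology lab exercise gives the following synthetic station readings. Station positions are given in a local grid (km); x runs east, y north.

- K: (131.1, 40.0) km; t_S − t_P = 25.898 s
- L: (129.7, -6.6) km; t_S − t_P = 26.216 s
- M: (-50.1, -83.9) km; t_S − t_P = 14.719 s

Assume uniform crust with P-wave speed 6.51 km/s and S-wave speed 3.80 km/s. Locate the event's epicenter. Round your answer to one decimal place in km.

(-105.3, 38.6)

Distance from S−P lag: d = Δt · v_P v_S / (v_P − v_S) = Δt · (6.51·3.80)/(6.51−3.80) ≈ 9.1284·Δt.
So d_K = 236.41, d_L = 239.31, d_M = 134.36 km.
Circle about each station: (x − 131.1)² + (y − 40.0)² = 236.41²; (x − 129.7)² + (y + 6.6)² = 239.31²; (x + 50.1)² + (y + 83.9)² = 134.36².
Subtracting pairs of circle equations eliminates x²+y² and gives linear equations (the radical axes):
-2.8 x − 93.2 y = -3301.15
-362.4 x − 247.8 y = 28599.09
Solving the 2×2 system: x ≈ -105.3, y ≈ 38.6 km.
Check against K (with the unrounded x, y): √((x − 131.1)²+(y − 40.0)²) = 236.40 ≈ 236.41 km. ✓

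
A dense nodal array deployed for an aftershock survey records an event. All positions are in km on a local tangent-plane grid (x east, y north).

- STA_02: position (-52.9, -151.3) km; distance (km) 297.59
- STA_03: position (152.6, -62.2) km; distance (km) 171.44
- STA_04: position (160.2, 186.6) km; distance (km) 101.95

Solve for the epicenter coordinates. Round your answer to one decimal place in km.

Circle about each station: (x + 52.9)² + (y + 151.3)² = 297.59²; (x − 152.6)² + (y + 62.2)² = 171.44²; (x − 160.2)² + (y − 186.6)² = 101.95².
Subtracting the STA_02 equation from the STA_03 and STA_04 equations removes the quadratic terms:
411.0 x + 178.2 y = 60633.63
426.2 x + 675.8 y = 112959.51
Solving the 2×2 system: x ≈ 103.3, y ≈ 102.0 km.

103.3 km east, 102.0 km north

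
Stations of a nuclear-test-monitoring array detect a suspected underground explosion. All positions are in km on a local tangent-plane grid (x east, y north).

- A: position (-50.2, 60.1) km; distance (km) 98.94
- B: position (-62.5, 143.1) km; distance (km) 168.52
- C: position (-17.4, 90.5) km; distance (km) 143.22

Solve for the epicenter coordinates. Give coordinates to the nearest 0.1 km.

Circle about each station: (x + 50.2)² + (y − 60.1)² = 98.94²; (x + 62.5)² + (y − 143.1)² = 168.52²; (x + 17.4)² + (y − 90.5)² = 143.22².
Subtracting the A equation from the B and C equations removes the quadratic terms:
-24.6 x + 166.0 y = -358.06
65.6 x + 60.8 y = -8361.88
Solving the 2×2 system: x ≈ -110.3, y ≈ -18.5 km.

(-110.3, -18.5)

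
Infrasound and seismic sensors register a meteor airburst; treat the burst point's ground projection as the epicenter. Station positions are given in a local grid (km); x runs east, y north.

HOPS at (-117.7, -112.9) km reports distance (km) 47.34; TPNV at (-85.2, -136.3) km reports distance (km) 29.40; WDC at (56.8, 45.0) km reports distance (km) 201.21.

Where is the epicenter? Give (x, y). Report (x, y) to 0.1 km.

Circle about each station: (x + 117.7)² + (y + 112.9)² = 47.34²; (x + 85.2)² + (y + 136.3)² = 29.40²; (x − 56.8)² + (y − 45.0)² = 201.21².
Subtracting the HOPS equation from the TPNV and WDC equations removes the quadratic terms:
65.0 x − 46.8 y = 613.75
349.0 x + 315.8 y = -59592.85
Solving the 2×2 system: x ≈ -70.4, y ≈ -110.9 km.
Check against HOPS (with the unrounded x, y): √((x + 117.7)²+(y + 112.9)²) = 47.34 ≈ 47.34 km. ✓

(-70.4, -110.9)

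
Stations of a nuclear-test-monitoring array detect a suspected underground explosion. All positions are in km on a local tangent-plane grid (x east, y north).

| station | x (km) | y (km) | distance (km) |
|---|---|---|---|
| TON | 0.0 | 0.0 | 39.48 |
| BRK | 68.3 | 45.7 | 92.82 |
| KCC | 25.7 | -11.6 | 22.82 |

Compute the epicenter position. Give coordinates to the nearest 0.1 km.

20.4 km east, -33.8 km north

Circle about each station: x² + y² = 39.48²; (x − 68.3)² + (y − 45.7)² = 92.82²; (x − 25.7)² + (y + 11.6)² = 22.82².
Subtracting the TON equation from the BRK and KCC equations removes the quadratic terms:
136.6 x + 91.4 y = -303.50
51.4 x − 23.2 y = 1832.97
Solving the 2×2 system: x ≈ 20.4, y ≈ -33.8 km.
Check against TON (with the unrounded x, y): √(x²+y²) = 39.49 ≈ 39.48 km. ✓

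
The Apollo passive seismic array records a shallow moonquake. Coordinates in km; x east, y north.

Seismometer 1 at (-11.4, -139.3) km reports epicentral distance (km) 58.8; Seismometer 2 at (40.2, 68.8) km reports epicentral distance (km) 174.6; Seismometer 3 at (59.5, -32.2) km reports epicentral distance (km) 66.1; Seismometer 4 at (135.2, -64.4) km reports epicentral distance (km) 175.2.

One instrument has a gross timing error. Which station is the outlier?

Solve using three stations at a time. Using Seismometer 1, Seismometer 2, Seismometer 4 (subtract circle equations pairwise → linear system) gives (x, y) ≈ (-38.6, -87.1).
Distances from that point to each station vs reported:
  Seismometer 1: calculated 58.9 vs reported 58.8 → residual 0.1 km
  Seismometer 2: calculated 174.6 vs reported 174.6 → residual 0.0 km
  Seismometer 3: calculated 112.4 vs reported 66.1 → residual 46.3 km
  Seismometer 4: calculated 175.2 vs reported 175.2 → residual 0.0 km
Seismometer 1, Seismometer 2, Seismometer 4 are mutually consistent (residuals ≈ 0); Seismometer 3 is off by 46.3 km.

Seismometer 3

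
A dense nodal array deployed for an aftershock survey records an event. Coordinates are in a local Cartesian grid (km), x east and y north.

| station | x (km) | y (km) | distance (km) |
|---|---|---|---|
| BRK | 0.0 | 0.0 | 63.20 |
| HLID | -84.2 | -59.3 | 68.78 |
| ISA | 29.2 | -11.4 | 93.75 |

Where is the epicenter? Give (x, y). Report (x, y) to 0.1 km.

(-62.9, 6.1)

Circle about each station: x² + y² = 63.20²; (x + 84.2)² + (y + 59.3)² = 68.78²; (x − 29.2)² + (y + 11.4)² = 93.75².
Subtracting pairs of circle equations eliminates x²+y² and gives linear equations (the radical axes):
-168.4 x − 118.6 y = 9869.68
58.4 x − 22.8 y = -3812.22
Solving the 2×2 system: x ≈ -62.9, y ≈ 6.1 km.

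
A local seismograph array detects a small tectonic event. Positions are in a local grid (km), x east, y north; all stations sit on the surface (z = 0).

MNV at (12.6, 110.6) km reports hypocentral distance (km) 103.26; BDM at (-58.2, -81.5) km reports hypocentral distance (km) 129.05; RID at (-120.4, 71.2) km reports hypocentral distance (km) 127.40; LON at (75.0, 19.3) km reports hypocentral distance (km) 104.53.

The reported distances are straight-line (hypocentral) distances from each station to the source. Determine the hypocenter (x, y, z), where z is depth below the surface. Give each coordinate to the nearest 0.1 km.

Each station gives a sphere (x−x_i)² + (y−y_i)² + z² = d_i² (stations at z=0).
Subtracting the MNV sphere from BDM and RID: z² cancels, leaving linear equations in x and y:
-141.6 x − 384.2 y = -8352.90
-266.0 x − 78.8 y = 1606.35
Solving: x ≈ -14.009, y ≈ 26.904 km (keep extra digits for the depth step; rounded: -14.0, 26.9).
Then from the MNV sphere: z² = 103.26² − (x − 12.6)² − (y − 110.6)² with x = -14.009, y = 26.904, so z ≈ 54.310 ≈ 54.3 km.

(-14.0, 26.9, 54.3)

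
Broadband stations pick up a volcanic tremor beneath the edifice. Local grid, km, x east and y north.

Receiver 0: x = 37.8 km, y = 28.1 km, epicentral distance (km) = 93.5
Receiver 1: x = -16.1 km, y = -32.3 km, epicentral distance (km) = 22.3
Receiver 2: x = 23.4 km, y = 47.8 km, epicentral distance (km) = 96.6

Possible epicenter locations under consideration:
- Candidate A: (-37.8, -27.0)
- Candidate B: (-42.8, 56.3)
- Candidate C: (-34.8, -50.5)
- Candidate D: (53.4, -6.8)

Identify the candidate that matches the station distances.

Candidate A

For each candidate, compare |candidate − station| to the reported distance:
Candidate A: residuals Receiver 0 0.0, Receiver 1 0.0, Receiver 2 0.0 → max 0.0 km
Candidate B: residuals Receiver 0 8.1, Receiver 1 70.2, Receiver 2 29.9 → max 70.2 km
Candidate C: residuals Receiver 0 13.5, Receiver 1 3.8, Receiver 2 17.6 → max 17.6 km
Candidate D: residuals Receiver 0 55.3, Receiver 1 51.7, Receiver 2 34.3 → max 55.3 km
Only Candidate A has all residuals ≈ 0.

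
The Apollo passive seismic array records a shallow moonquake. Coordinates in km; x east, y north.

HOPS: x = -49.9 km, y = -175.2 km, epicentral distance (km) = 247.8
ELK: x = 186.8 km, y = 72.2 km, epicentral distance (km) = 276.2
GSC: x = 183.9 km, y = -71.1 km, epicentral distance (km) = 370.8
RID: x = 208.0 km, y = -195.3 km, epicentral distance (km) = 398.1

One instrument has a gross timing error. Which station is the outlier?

GSC

Solve using three stations at a time. Using HOPS, ELK, RID (subtract circle equations pairwise → linear system) gives (x, y) ≈ (-89.3, 69.4).
Distances from that point to each station vs reported:
  HOPS: calculated 247.7 vs reported 247.8 → residual 0.1 km
  ELK: calculated 276.1 vs reported 276.2 → residual 0.1 km
  GSC: calculated 307.2 vs reported 370.8 → residual 63.6 km
  RID: calculated 398.1 vs reported 398.1 → residual 0.0 km
HOPS, ELK, RID are mutually consistent (residuals ≈ 0); GSC is off by 63.6 km.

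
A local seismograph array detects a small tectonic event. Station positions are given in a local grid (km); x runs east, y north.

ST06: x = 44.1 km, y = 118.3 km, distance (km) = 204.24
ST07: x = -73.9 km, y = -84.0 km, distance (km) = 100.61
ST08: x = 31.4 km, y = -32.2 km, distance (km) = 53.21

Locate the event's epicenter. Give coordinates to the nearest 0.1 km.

26.7 km east, -85.2 km north

Circle about each station: (x − 44.1)² + (y − 118.3)² = 204.24²; (x + 73.9)² + (y + 84.0)² = 100.61²; (x − 31.4)² + (y + 32.2)² = 53.21².
Subtracting the ST06 equation from the ST07 and ST08 equations removes the quadratic terms:
-236.0 x − 404.6 y = 28169.12
-25.4 x − 301.0 y = 24965.77
Solving the 2×2 system: x ≈ 26.7, y ≈ -85.2 km.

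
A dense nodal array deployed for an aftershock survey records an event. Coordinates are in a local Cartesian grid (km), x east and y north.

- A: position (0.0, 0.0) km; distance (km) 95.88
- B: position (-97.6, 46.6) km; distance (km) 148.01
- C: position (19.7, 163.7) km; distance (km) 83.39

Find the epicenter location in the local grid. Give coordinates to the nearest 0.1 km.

x ≈ 45.5 km, y ≈ 84.4 km

Circle about each station: x² + y² = 95.88²; (x + 97.6)² + (y − 46.6)² = 148.01²; (x − 19.7)² + (y − 163.7)² = 83.39².
Subtracting the A equation from the B and C equations removes the quadratic terms:
-195.2 x + 93.2 y = -1016.67
39.4 x + 327.4 y = 29424.86
Solving the 2×2 system: x ≈ 45.5, y ≈ 84.4 km.
Check against A (with the unrounded x, y): √(x²+y²) = 95.88 ≈ 95.88 km. ✓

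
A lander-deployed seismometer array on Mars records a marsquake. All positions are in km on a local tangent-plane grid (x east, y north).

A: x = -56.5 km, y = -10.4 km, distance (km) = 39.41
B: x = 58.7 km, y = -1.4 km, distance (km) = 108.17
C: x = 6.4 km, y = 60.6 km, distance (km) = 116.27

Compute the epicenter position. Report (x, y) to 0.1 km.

(-39.8, -46.1)

Circle about each station: (x + 56.5)² + (y + 10.4)² = 39.41²; (x − 58.7)² + (y + 1.4)² = 108.17²; (x − 6.4)² + (y − 60.6)² = 116.27².
Subtracting pairs of circle equations eliminates x²+y² and gives linear equations (the radical axes):
230.4 x + 18.0 y = -10000.36
125.8 x + 142.0 y = -11552.65
Solving the 2×2 system: x ≈ -39.8, y ≈ -46.1 km.
Check against A (with the unrounded x, y): √((x + 56.5)²+(y + 10.4)²) = 39.41 ≈ 39.41 km. ✓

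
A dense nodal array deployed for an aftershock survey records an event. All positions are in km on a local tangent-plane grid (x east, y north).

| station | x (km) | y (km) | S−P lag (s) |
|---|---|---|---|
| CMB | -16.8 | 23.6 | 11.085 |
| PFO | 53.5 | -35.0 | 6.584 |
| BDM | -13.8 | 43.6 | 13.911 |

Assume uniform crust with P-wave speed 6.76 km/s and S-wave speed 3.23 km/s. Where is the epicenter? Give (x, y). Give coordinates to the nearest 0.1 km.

Distance from S−P lag: d = Δt · v_P v_S / (v_P − v_S) = Δt · (6.76·3.23)/(6.76−3.23) ≈ 6.1855·Δt.
So d_CMB = 68.57, d_PFO = 40.73, d_BDM = 86.05 km.
Circle about each station: (x + 16.8)² + (y − 23.6)² = 68.57²; (x − 53.5)² + (y + 35.0)² = 40.73²; (x + 13.8)² + (y − 43.6)² = 86.05².
Subtracting the CMB equation from the PFO and BDM equations removes the quadratic terms:
140.6 x − 117.2 y = 6290.96
6.0 x + 40.0 y = -1450.56
Solving the 2×2 system: x ≈ 12.9, y ≈ -38.2 km.

12.9 km east, -38.2 km north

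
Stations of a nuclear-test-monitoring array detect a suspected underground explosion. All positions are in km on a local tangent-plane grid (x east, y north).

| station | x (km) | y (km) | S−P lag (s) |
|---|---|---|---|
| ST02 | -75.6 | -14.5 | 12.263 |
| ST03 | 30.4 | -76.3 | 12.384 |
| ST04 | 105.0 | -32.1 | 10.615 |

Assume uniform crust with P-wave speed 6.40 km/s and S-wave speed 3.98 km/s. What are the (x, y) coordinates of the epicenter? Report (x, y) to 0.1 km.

Distance from S−P lag: d = Δt · v_P v_S / (v_P − v_S) = Δt · (6.40·3.98)/(6.40−3.98) ≈ 10.5256·Δt.
So d_ST02 = 129.08, d_ST03 = 130.35, d_ST04 = 111.73 km.
Circle about each station: (x + 75.6)² + (y + 14.5)² = 129.08²; (x − 30.4)² + (y + 76.3)² = 130.35²; (x − 105.0)² + (y + 32.1)² = 111.73².
Subtracting pairs of circle equations eliminates x²+y² and gives linear equations (the radical axes):
212.0 x − 123.6 y = 490.76
361.2 x − 35.2 y = 10307.85
Solving the 2×2 system: x ≈ 33.8, y ≈ 54.0 km.

(33.8, 54.0)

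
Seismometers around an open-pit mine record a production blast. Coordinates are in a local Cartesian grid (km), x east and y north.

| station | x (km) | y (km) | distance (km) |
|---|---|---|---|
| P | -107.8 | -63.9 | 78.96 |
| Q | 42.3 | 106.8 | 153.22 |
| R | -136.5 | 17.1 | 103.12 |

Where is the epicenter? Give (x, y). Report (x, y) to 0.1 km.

Circle about each station: (x + 107.8)² + (y + 63.9)² = 78.96²; (x − 42.3)² + (y − 106.8)² = 153.22²; (x + 136.5)² + (y − 17.1)² = 103.12².
Subtracting the P equation from the Q and R equations removes the quadratic terms:
300.2 x + 341.4 y = -19750.21
-57.4 x + 162.0 y = -1178.44
Solving the 2×2 system: x ≈ -41.0, y ≈ -21.8 km.

-41.0 km east, -21.8 km north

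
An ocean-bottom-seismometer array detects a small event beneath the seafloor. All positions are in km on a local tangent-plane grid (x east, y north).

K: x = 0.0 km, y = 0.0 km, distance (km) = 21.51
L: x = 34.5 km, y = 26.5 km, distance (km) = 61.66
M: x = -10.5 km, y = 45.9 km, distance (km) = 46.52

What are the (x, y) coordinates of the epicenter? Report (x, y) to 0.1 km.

Circle about each station: x² + y² = 21.51²; (x − 34.5)² + (y − 26.5)² = 61.66²; (x + 10.5)² + (y − 45.9)² = 46.52².
Subtracting pairs of circle equations eliminates x²+y² and gives linear equations (the radical axes):
69.0 x + 53.0 y = -1446.78
-21.0 x + 91.8 y = 515.63
Solving the 2×2 system: x ≈ -21.5, y ≈ 0.7 km.

(-21.5, 0.7)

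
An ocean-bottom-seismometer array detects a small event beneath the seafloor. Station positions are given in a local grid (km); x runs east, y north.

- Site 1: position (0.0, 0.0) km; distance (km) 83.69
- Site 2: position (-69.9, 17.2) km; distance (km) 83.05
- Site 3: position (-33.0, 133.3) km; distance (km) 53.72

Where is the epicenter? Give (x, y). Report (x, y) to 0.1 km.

-17.7 km east, 81.8 km north

Circle about each station: x² + y² = 83.69²; (x + 69.9)² + (y − 17.2)² = 83.05²; (x + 33.0)² + (y − 133.3)² = 53.72².
Subtracting pairs of circle equations eliminates x²+y² and gives linear equations (the radical axes):
-139.8 x + 34.4 y = 5288.56
-66.0 x + 266.6 y = 22976.07
Solving the 2×2 system: x ≈ -17.7, y ≈ 81.8 km.
Check against Site 1 (with the unrounded x, y): √(x²+y²) = 83.69 ≈ 83.69 km. ✓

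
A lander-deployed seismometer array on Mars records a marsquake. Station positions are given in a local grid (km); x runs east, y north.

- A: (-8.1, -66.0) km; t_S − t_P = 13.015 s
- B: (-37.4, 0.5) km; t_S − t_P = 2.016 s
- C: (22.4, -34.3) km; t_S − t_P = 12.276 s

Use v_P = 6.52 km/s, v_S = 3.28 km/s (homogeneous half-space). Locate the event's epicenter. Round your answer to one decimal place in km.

Distance from S−P lag: d = Δt · v_P v_S / (v_P − v_S) = Δt · (6.52·3.28)/(6.52−3.28) ≈ 6.6005·Δt.
So d_A = 85.91, d_B = 13.31, d_C = 81.03 km.
Circle about each station: (x + 8.1)² + (y + 66.0)² = 85.91²; (x + 37.4)² + (y − 0.5)² = 13.31²; (x − 22.4)² + (y + 34.3)² = 81.03².
Subtracting the A equation from the B and C equations removes the quadratic terms:
-58.6 x + 133.0 y = 4180.77
61.0 x + 63.4 y = -1928.69
Solving the 2×2 system: x ≈ -44.1, y ≈ 12.0 km.

x ≈ -44.1 km, y ≈ 12.0 km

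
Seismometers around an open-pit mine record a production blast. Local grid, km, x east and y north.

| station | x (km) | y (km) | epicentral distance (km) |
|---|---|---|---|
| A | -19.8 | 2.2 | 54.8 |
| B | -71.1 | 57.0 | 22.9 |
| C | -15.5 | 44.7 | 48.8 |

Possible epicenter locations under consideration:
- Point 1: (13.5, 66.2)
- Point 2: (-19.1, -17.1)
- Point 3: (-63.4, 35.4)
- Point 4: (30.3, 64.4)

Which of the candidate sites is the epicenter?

For each candidate, compare |candidate − station| to the reported distance:
Point 1: residuals A 17.3, B 62.2, C 12.7 → max 62.2 km
Point 2: residuals A 35.5, B 67.6, C 13.1 → max 67.6 km
Point 3: residuals A 0.0, B 0.0, C 0.0 → max 0.0 km
Point 4: residuals A 25.1, B 78.8, C 1.1 → max 78.8 km
Only Point 3 has all residuals ≈ 0.

Point 3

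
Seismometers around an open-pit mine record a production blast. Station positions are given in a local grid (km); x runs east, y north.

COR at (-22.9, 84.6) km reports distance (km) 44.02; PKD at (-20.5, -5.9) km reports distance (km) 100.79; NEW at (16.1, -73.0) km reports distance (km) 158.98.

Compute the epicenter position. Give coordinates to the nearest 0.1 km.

Circle about each station: (x + 22.9)² + (y − 84.6)² = 44.02²; (x + 20.5)² + (y + 5.9)² = 100.79²; (x − 16.1)² + (y + 73.0)² = 158.98².
Subtracting the COR equation from the PKD and NEW equations removes the quadratic terms:
4.8 x − 181.0 y = -15447.37
78.0 x − 315.2 y = -25430.24
Solving the 2×2 system: x ≈ 21.1, y ≈ 85.9 km.

21.1 km east, 85.9 km north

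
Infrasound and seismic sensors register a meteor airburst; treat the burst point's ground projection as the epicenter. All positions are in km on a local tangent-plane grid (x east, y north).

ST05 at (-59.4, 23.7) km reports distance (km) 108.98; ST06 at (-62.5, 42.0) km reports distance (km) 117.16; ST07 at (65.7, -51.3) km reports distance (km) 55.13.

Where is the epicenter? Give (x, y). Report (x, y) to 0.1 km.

x ≈ 47.1 km, y ≈ 0.6 km

Circle about each station: (x + 59.4)² + (y − 23.7)² = 108.98²; (x + 62.5)² + (y − 42.0)² = 117.16²; (x − 65.7)² + (y + 51.3)² = 55.13².
Subtracting the ST05 equation from the ST06 and ST07 equations removes the quadratic terms:
-6.2 x + 36.6 y = -269.63
250.2 x − 150.0 y = 11695.45
Solving the 2×2 system: x ≈ 47.1, y ≈ 0.6 km.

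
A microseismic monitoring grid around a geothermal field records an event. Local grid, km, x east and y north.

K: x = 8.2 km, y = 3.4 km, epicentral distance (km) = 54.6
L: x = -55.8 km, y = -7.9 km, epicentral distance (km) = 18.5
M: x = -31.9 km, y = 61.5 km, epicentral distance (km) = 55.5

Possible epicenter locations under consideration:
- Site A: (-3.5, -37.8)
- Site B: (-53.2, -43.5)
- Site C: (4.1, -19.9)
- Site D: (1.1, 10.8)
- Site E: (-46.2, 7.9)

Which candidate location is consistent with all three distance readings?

Site E

For each candidate, compare |candidate − station| to the reported distance:
Site A: residuals K 11.8, L 41.7, M 47.8 → max 47.8 km
Site B: residuals K 22.7, L 17.2, M 51.6 → max 51.6 km
Site C: residuals K 30.9, L 42.6, M 33.5 → max 42.6 km
Site D: residuals K 44.3, L 41.4, M 5.0 → max 44.3 km
Site E: residuals K 0.0, L 0.0, M 0.0 → max 0.0 km
Only Site E has all residuals ≈ 0.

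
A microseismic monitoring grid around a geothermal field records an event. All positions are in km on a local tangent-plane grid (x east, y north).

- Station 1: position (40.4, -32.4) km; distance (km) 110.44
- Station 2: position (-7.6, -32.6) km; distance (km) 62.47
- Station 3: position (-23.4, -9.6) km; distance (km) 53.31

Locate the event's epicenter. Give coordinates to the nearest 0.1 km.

Circle about each station: (x − 40.4)² + (y + 32.4)² = 110.44²; (x + 7.6)² + (y + 32.6)² = 62.47²; (x + 23.4)² + (y + 9.6)² = 53.31².
Subtracting the Station 1 equation from the Station 2 and Station 3 equations removes the quadratic terms:
-96.0 x − 0.4 y = 6733.09
-127.6 x + 45.6 y = 7312.84
Solving the 2×2 system: x ≈ -70.0, y ≈ -35.5 km.

(-70.0, -35.5)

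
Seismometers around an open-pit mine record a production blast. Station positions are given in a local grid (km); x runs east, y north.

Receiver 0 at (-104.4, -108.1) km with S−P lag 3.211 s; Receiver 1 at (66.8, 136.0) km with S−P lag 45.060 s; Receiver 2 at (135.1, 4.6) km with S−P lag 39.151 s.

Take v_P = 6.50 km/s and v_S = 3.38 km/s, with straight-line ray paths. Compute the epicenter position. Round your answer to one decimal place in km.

Distance from S−P lag: d = Δt · v_P v_S / (v_P − v_S) = Δt · (6.50·3.38)/(6.50−3.38) ≈ 7.0417·Δt.
So d_Receiver 0 = 22.61, d_Receiver 1 = 317.30, d_Receiver 2 = 275.69 km.
Circle about each station: (x + 104.4)² + (y + 108.1)² = 22.61²; (x − 66.8)² + (y − 136.0)² = 317.30²; (x − 135.1)² + (y − 4.6)² = 275.69².
Subtracting the Receiver 0 equation from the Receiver 1 and Receiver 2 equations removes the quadratic terms:
342.4 x + 488.2 y = -99794.81
479.0 x + 225.4 y = -79805.56
Solving the 2×2 system: x ≈ -105.1, y ≈ -130.7 km.
Check against Receiver 0 (with the unrounded x, y): √((x + 104.4)²+(y + 108.1)²) = 22.61 ≈ 22.61 km. ✓

x ≈ -105.1 km, y ≈ -130.7 km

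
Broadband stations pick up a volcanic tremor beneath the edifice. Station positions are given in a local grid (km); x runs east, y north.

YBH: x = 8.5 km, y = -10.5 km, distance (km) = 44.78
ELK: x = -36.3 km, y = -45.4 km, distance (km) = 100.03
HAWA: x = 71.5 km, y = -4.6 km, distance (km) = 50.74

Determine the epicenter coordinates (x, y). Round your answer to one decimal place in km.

(32.2, 27.5)

Circle about each station: (x − 8.5)² + (y + 10.5)² = 44.78²; (x + 36.3)² + (y + 45.4)² = 100.03²; (x − 71.5)² + (y + 4.6)² = 50.74².
Subtracting the YBH equation from the ELK and HAWA equations removes the quadratic terms:
-89.6 x − 69.8 y = -4804.40
126.0 x + 11.8 y = 4381.61
Solving the 2×2 system: x ≈ 32.2, y ≈ 27.5 km.
Check against YBH (with the unrounded x, y): √((x − 8.5)²+(y + 10.5)²) = 44.78 ≈ 44.78 km. ✓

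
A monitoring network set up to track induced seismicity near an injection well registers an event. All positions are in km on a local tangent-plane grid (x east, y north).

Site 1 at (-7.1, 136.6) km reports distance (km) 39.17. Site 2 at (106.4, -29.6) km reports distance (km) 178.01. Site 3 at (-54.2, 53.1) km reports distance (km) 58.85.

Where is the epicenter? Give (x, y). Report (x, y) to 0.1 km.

(-17.0, 98.7)

Circle about each station: (x + 7.1)² + (y − 136.6)² = 39.17²; (x − 106.4)² + (y + 29.6)² = 178.01²; (x + 54.2)² + (y − 53.1)² = 58.85².
Subtracting the Site 1 equation from the Site 2 and Site 3 equations removes the quadratic terms:
227.0 x − 332.4 y = -36666.12
-94.2 x − 167.0 y = -14881.75
Solving the 2×2 system: x ≈ -17.0, y ≈ 98.7 km.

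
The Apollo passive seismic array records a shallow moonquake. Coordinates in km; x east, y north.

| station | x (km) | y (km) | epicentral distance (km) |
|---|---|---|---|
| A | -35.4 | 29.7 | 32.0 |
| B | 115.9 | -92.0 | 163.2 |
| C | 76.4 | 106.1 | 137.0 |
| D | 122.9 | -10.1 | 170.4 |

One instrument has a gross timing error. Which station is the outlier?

D

Solve using three stations at a time. Using A, B, C (subtract circle equations pairwise → linear system) gives (x, y) ≈ (-15.6, 4.6).
Distances from that point to each station vs reported:
  A: calculated 31.9 vs reported 32.0 → residual 0.1 km
  B: calculated 163.2 vs reported 163.2 → residual 0.0 km
  C: calculated 137.0 vs reported 137.0 → residual 0.0 km
  D: calculated 139.3 vs reported 170.4 → residual 31.1 km
A, B, C are mutually consistent (residuals ≈ 0); D is off by 31.1 km.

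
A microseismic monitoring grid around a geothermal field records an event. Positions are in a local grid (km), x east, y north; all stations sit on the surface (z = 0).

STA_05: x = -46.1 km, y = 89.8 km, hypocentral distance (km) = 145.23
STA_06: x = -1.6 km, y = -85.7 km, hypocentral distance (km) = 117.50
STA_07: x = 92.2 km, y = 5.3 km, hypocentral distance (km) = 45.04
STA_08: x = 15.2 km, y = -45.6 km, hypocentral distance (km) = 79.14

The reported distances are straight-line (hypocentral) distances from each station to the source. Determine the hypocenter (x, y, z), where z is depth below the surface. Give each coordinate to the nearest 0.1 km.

Each station gives a sphere (x−x_i)² + (y−y_i)² + z² = d_i² (stations at z=0).
Subtracting the STA_05 sphere from STA_06 and STA_07: z² cancels, leaving linear equations in x and y:
89.0 x − 351.0 y = 4443.30
276.6 x − 169.0 y = 17402.83
Solving: x ≈ 65.299, y ≈ 3.898 km (keep extra digits for the depth step; rounded: 65.3, 3.9).
Then from the STA_05 sphere: z² = 145.23² − (x + 46.1)² − (y − 89.8)² with x = 65.299, y = 3.898, so z ≈ 36.095 ≈ 36.1 km.

x ≈ 65.3 km, y ≈ 3.9 km, depth ≈ 36.1 km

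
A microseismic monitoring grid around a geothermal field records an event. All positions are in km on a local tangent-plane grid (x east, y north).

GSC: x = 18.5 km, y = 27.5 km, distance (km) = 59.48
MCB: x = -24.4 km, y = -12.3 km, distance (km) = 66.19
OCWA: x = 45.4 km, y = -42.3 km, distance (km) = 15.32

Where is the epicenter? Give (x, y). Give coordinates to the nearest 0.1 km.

39.9 km east, -28.0 km north

Circle about each station: (x − 18.5)² + (y − 27.5)² = 59.48²; (x + 24.4)² + (y + 12.3)² = 66.19²; (x − 45.4)² + (y + 42.3)² = 15.32².
Subtracting the GSC equation from the MCB and OCWA equations removes the quadratic terms:
-85.8 x − 79.6 y = -1195.10
53.8 x − 139.6 y = 6055.12
Solving the 2×2 system: x ≈ 39.9, y ≈ -28.0 km.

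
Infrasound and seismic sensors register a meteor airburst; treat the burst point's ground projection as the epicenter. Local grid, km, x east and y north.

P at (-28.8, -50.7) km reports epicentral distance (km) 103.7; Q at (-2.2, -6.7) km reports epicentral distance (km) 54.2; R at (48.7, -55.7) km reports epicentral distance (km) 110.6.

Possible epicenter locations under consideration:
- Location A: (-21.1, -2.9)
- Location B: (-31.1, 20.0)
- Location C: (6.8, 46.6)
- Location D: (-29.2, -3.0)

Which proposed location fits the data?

Location C

For each candidate, compare |candidate − station| to the reported distance:
Location A: residuals P 55.3, Q 34.9, R 23.1 → max 55.3 km
Location B: residuals P 33.0, Q 14.9, R 0.6 → max 33.0 km
Location C: residuals P 0.1, Q 0.1, R 0.1 → max 0.1 km
Location D: residuals P 56.0, Q 26.9, R 16.5 → max 56.0 km
Only Location C has all residuals ≈ 0.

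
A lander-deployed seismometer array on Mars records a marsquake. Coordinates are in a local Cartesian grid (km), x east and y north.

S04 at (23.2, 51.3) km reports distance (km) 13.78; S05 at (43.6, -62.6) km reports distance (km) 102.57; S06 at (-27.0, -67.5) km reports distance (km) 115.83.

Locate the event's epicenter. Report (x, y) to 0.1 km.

Circle about each station: (x − 23.2)² + (y − 51.3)² = 13.78²; (x − 43.6)² + (y + 62.6)² = 102.57²; (x + 27.0)² + (y + 67.5)² = 115.83².
Subtracting the S04 equation from the S05 and S06 equations removes the quadratic terms:
40.8 x − 227.8 y = -7680.93
-100.4 x − 237.6 y = -11111.38
Solving the 2×2 system: x ≈ 21.7, y ≈ 37.6 km.
Check against S04 (with the unrounded x, y): √((x − 23.2)²+(y − 51.3)²) = 13.78 ≈ 13.78 km. ✓

(21.7, 37.6)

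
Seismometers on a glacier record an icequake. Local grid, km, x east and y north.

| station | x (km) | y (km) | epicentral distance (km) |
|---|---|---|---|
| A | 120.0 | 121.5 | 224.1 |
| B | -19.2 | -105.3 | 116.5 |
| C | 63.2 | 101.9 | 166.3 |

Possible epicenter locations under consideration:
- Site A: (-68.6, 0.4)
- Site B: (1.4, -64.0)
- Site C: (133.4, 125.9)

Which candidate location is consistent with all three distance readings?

Site A

For each candidate, compare |candidate − station| to the reported distance:
Site A: residuals A 0.0, B 0.2, C 0.1 → max 0.2 km
Site B: residuals A 3.9, B 70.3, C 10.7 → max 70.3 km
Site C: residuals A 210.0, B 160.5, C 92.1 → max 210.0 km
Only Site A has all residuals ≈ 0.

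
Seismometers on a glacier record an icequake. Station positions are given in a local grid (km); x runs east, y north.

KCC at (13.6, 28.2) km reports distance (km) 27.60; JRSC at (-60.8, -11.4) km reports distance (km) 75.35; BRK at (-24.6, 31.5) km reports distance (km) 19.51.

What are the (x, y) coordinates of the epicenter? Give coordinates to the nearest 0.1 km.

Circle about each station: (x − 13.6)² + (y − 28.2)² = 27.60²; (x + 60.8)² + (y + 11.4)² = 75.35²; (x + 24.6)² + (y − 31.5)² = 19.51².
Subtracting pairs of circle equations eliminates x²+y² and gives linear equations (the radical axes):
-148.8 x − 79.2 y = -2069.46
-76.4 x + 6.6 y = 998.33
Solving the 2×2 system: x ≈ -9.3, y ≈ 43.6 km.

x ≈ -9.3 km, y ≈ 43.6 km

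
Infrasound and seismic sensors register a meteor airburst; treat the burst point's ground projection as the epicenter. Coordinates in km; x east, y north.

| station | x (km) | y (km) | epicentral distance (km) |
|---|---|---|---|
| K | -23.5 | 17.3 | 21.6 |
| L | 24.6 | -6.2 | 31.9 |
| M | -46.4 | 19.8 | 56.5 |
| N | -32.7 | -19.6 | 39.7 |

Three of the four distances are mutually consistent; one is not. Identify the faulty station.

Solve using three stations at a time. Using K, L, N (subtract circle equations pairwise → linear system) gives (x, y) ≈ (-4.0, 7.9).
Distances from that point to each station vs reported:
  K: calculated 21.6 vs reported 21.6 → residual 0.0 km
  L: calculated 31.9 vs reported 31.9 → residual 0.0 km
  M: calculated 44.0 vs reported 56.5 → residual 12.5 km
  N: calculated 39.7 vs reported 39.7 → residual 0.0 km
K, L, N are mutually consistent (residuals ≈ 0); M is off by 12.5 km.

M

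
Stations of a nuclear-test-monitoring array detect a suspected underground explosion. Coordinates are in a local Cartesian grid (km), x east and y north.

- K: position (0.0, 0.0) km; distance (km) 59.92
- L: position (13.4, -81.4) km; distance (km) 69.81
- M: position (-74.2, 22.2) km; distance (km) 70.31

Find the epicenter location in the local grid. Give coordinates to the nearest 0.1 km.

Circle about each station: x² + y² = 59.92²; (x − 13.4)² + (y + 81.4)² = 69.81²; (x + 74.2)² + (y − 22.2)² = 70.31².
Subtracting the K equation from the L and M equations removes the quadratic terms:
26.8 x − 162.8 y = 5522.49
-148.4 x + 44.4 y = 4645.39
Solving the 2×2 system: x ≈ -43.6, y ≈ -41.1 km.

-43.6 km east, -41.1 km north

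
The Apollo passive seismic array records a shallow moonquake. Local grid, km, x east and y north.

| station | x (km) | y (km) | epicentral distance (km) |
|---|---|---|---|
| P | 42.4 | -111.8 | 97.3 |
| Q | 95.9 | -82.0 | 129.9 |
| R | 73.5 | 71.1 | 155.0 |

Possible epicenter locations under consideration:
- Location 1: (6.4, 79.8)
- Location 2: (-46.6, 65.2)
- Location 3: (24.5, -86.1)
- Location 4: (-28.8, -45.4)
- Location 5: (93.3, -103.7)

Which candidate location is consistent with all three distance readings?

Location 4

For each candidate, compare |candidate − station| to the reported distance:
Location 1: residuals P 97.7, Q 55.0, R 87.3 → max 97.7 km
Location 2: residuals P 100.8, Q 75.0, R 34.8 → max 100.8 km
Location 3: residuals P 66.0, Q 58.4, R 9.7 → max 66.0 km
Location 4: residuals P 0.1, Q 0.1, R 0.0 → max 0.1 km
Location 5: residuals P 45.8, Q 108.0, R 20.9 → max 108.0 km
Only Location 4 has all residuals ≈ 0.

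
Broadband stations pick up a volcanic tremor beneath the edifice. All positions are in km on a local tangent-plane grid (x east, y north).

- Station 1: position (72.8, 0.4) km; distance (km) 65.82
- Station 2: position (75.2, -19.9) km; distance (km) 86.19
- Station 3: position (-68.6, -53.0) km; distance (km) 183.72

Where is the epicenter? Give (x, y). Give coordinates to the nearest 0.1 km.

Circle about each station: (x − 72.8)² + (y − 0.4)² = 65.82²; (x − 75.2)² + (y + 19.9)² = 86.19²; (x + 68.6)² + (y + 53.0)² = 183.72².
Subtracting the Station 1 equation from the Station 2 and Station 3 equations removes the quadratic terms:
4.8 x − 40.6 y = -2345.39
-282.8 x − 106.8 y = -27205.81
Solving the 2×2 system: x ≈ 71.2, y ≈ 66.2 km.
Check against Station 1 (with the unrounded x, y): √((x − 72.8)²+(y − 0.4)²) = 65.81 ≈ 65.82 km. ✓

(71.2, 66.2)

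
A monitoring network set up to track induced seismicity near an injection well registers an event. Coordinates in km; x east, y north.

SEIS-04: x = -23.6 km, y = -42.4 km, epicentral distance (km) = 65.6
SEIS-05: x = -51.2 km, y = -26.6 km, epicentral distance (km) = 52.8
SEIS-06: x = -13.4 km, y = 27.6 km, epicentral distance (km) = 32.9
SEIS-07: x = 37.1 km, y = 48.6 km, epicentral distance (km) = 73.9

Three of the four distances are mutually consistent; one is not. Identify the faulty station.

Solve using three stations at a time. Using SEIS-04, SEIS-05, SEIS-07 (subtract circle equations pairwise → linear system) gives (x, y) ≈ (-32.1, 22.7).
Distances from that point to each station vs reported:
  SEIS-04: calculated 65.6 vs reported 65.6 → residual 0.0 km
  SEIS-05: calculated 52.8 vs reported 52.8 → residual 0.0 km
  SEIS-06: calculated 19.4 vs reported 32.9 → residual 13.5 km
  SEIS-07: calculated 73.9 vs reported 73.9 → residual 0.0 km
SEIS-04, SEIS-05, SEIS-07 are mutually consistent (residuals ≈ 0); SEIS-06 is off by 13.5 km.

SEIS-06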